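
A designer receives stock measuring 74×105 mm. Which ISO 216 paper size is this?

Aspect ratio 105/74 ≈ 1.419 — close to the ISO √2 ≈ 1.414.
In the A-series (A0 area = 1 m²): A7 = 74 × 105 mm.

A7 (74 × 105 mm)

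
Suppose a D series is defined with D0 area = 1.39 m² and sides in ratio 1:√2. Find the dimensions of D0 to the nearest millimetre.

Let the short side be w mm. Then w · w√2 = 1.39 m² = 1,390,000 mm².
w² = 1,390,000/√2, so w ≈ 991.4 mm; long side = w√2 ≈ 1402.1 mm.

991 × 1402 mm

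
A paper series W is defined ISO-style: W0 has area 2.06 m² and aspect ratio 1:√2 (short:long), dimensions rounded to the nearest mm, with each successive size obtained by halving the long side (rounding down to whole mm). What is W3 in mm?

Let W0's short side be w mm. w · w√2 = 2.06 m² = 2,060,000 mm², so w ≈ 1206.9 mm and w√2 ≈ 1706.8 mm → W0 = 1207 × 1707 mm.
W1: ⌊1707/2⌋ × 1207 = 853 × 1207 mm
W2: ⌊1207/2⌋ × 853 = 603 × 853 mm
W3: ⌊853/2⌋ × 603 = 426 × 603 mm

426 × 603 mm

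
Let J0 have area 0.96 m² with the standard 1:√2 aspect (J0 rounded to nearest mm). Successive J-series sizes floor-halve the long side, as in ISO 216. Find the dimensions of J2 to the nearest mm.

412 × 582 mm

Let J0's short side be w mm. w · w√2 = 0.96 m² = 960,000 mm², so w ≈ 823.9 mm and w√2 ≈ 1165.2 mm → J0 = 824 × 1165 mm.
J1: ⌊1165/2⌋ × 824 = 582 × 824 mm
J2: ⌊824/2⌋ × 582 = 412 × 582 mm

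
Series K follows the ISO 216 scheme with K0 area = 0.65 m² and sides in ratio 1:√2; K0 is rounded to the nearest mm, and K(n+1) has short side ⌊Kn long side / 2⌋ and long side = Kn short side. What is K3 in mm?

239 × 339 mm

Let K0's short side be w mm. w · w√2 = 0.65 m² = 650,000 mm², so w ≈ 678.0 mm and w√2 ≈ 958.8 mm → K0 = 678 × 959 mm.
K1: ⌊959/2⌋ × 678 = 479 × 678 mm
K2: ⌊678/2⌋ × 479 = 339 × 479 mm
K3: ⌊479/2⌋ × 339 = 239 × 339 mm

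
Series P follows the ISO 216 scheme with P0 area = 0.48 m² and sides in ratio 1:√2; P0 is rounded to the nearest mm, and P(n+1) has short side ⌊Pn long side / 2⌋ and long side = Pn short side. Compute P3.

206 × 291 mm

Let P0's short side be w mm. w · w√2 = 0.48 m² = 480,000 mm², so w ≈ 582.6 mm and w√2 ≈ 823.9 mm → P0 = 583 × 824 mm.
P1: ⌊824/2⌋ × 583 = 412 × 583 mm
P2: ⌊583/2⌋ × 412 = 291 × 412 mm
P3: ⌊412/2⌋ × 291 = 206 × 291 mm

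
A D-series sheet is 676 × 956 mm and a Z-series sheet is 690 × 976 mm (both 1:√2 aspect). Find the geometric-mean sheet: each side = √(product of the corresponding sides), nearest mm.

683 × 966 mm

Short side: √(676 · 690) = √466440 ≈ 683.0 → 683 mm
Long side: √(956 · 976) = √933056 ≈ 965.9 → 966 mm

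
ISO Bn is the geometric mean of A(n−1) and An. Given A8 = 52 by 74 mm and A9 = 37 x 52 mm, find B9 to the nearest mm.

Short side: √(52 · 37) = √1924 ≈ 43.9 → 44 mm
Long side: √(74 · 52) = √3848 ≈ 62.0 → 62 mm

44 × 62 mm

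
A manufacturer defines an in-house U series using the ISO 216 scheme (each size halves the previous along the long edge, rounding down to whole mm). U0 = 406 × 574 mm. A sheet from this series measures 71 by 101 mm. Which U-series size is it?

U0: 406 × 574 mm
U1: 287 × 406 mm
U2: 203 × 287 mm
U3: 143 × 203 mm
U4: 101 × 143 mm
U5: 71 × 101 mm
U6: 50 × 71 mm
→ matches U5.

U5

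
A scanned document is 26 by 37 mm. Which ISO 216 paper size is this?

A10 (26 × 37 mm)

Aspect ratio 37/26 ≈ 1.423 — close to the ISO √2 ≈ 1.414.
In the A-series (A0 area = 1 m²): A10 = 26 × 37 mm.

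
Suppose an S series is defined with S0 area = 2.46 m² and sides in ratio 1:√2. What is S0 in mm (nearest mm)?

Let the short side be w mm. Then w · w√2 = 2.46 m² = 2,460,000 mm².
w² = 2,460,000/√2, so w ≈ 1318.9 mm; long side = w√2 ≈ 1865.2 mm.

1319 × 1865 mm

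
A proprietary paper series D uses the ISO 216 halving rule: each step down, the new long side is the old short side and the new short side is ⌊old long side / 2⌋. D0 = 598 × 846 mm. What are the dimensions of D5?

D1: ⌊846/2⌋ × 598 = 423 × 598 mm
D2: ⌊598/2⌋ × 423 = 299 × 423 mm
D3: ⌊423/2⌋ × 299 = 211 × 299 mm
D4: ⌊299/2⌋ × 211 = 149 × 211 mm
D5: ⌊211/2⌋ × 149 = 105 × 149 mm

105 × 149 mm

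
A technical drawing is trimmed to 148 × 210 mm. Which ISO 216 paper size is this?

A5 (148 × 210 mm)

Aspect ratio 210/148 ≈ 1.419 — close to the ISO √2 ≈ 1.414.
In the A-series (A0 area = 1 m²): A5 = 148 × 210 mm.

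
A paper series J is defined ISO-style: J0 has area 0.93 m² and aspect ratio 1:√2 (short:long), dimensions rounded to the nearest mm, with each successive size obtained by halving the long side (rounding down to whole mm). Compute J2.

405 × 573 mm

Let J0's short side be w mm. w · w√2 = 0.93 m² = 930,000 mm², so w ≈ 810.9 mm and w√2 ≈ 1146.8 mm → J0 = 811 × 1147 mm.
J1: ⌊1147/2⌋ × 811 = 573 × 811 mm
J2: ⌊811/2⌋ × 573 = 405 × 573 mm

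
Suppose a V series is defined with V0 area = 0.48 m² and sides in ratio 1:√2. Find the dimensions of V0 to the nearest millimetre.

Let the short side be w mm. Then w · w√2 = 0.48 m² = 480,000 mm².
w² = 480,000/√2, so w ≈ 582.6 mm; long side = w√2 ≈ 823.9 mm.

583 × 824 mm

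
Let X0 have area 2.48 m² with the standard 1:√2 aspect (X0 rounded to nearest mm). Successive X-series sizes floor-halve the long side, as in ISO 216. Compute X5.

234 × 331 mm

Let X0's short side be w mm. w · w√2 = 2.48 m² = 2,480,000 mm², so w ≈ 1324.2 mm and w√2 ≈ 1872.8 mm → X0 = 1324 × 1873 mm.
X1: ⌊1873/2⌋ × 1324 = 936 × 1324 mm
X2: ⌊1324/2⌋ × 936 = 662 × 936 mm
X3: ⌊936/2⌋ × 662 = 468 × 662 mm
X4: ⌊662/2⌋ × 468 = 331 × 468 mm
X5: ⌊468/2⌋ × 331 = 234 × 331 mm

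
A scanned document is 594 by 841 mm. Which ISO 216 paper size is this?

A1 (594 × 841 mm)

Aspect ratio 841/594 ≈ 1.416 — close to the ISO √2 ≈ 1.414.
In the A-series (A0 area = 1 m²): A1 = 594 × 841 mm.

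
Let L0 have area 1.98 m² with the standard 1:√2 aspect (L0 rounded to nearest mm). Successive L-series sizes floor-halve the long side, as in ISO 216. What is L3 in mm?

Let L0's short side be w mm. w · w√2 = 1.98 m² = 1,980,000 mm², so w ≈ 1183.2 mm and w√2 ≈ 1673.4 mm → L0 = 1183 × 1673 mm.
L1: ⌊1673/2⌋ × 1183 = 836 × 1183 mm
L2: ⌊1183/2⌋ × 836 = 591 × 836 mm
L3: ⌊836/2⌋ × 591 = 418 × 591 mm

418 × 591 mm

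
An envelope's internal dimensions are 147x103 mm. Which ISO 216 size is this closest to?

A6 (105 × 148 mm)

Aspect ratio 147/103 ≈ 1.427 — close to the ISO √2 ≈ 1.414.
In the A-series (A0 area = 1 m²): A6 = 105 × 148 mm.
Off by 3 mm total — nearest standard size.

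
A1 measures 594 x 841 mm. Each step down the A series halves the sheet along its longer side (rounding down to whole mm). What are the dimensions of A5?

A2: ⌊841/2⌋ × 594 = 420 × 594 mm
A3: ⌊594/2⌋ × 420 = 297 × 420 mm
A4: ⌊420/2⌋ × 297 = 210 × 297 mm
A5: ⌊297/2⌋ × 210 = 148 × 210 mm

148 × 210 mm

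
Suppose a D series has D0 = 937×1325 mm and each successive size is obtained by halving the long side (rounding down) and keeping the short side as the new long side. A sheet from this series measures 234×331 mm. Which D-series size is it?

D0: 937 × 1325 mm
D1: 662 × 937 mm
D2: 468 × 662 mm
D3: 331 × 468 mm
D4: 234 × 331 mm
D5: 165 × 234 mm
→ matches D4.

D4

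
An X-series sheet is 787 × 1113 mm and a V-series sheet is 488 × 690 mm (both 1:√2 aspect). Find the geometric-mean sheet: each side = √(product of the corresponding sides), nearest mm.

Short side: √(787 · 488) = √384056 ≈ 619.7 → 620 mm
Long side: √(1113 · 690) = √767970 ≈ 876.3 → 876 mm

620 × 876 mm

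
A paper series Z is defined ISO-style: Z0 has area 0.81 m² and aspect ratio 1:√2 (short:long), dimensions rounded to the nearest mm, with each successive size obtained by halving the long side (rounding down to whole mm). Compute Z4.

Let Z0's short side be w mm. w · w√2 = 0.81 m² = 810,000 mm², so w ≈ 756.8 mm and w√2 ≈ 1070.3 mm → Z0 = 757 × 1070 mm.
Z1: ⌊1070/2⌋ × 757 = 535 × 757 mm
Z2: ⌊757/2⌋ × 535 = 378 × 535 mm
Z3: ⌊535/2⌋ × 378 = 267 × 378 mm
Z4: ⌊378/2⌋ × 267 = 189 × 267 mm

189 × 267 mm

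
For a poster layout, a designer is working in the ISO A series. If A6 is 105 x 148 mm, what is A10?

A7: ⌊148/2⌋ × 105 = 74 × 105 mm
A8: ⌊105/2⌋ × 74 = 52 × 74 mm
A9: ⌊74/2⌋ × 52 = 37 × 52 mm
A10: ⌊52/2⌋ × 37 = 26 × 37 mm

26 × 37 mm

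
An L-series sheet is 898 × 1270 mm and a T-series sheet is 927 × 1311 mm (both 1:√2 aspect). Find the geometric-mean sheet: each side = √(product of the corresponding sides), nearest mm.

Short side: √(898 · 927) = √832446 ≈ 912.4 → 912 mm
Long side: √(1270 · 1311) = √1664970 ≈ 1290.3 → 1290 mm

912 × 1290 mm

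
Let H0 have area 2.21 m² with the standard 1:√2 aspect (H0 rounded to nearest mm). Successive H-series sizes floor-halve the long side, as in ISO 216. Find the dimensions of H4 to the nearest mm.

Let H0's short side be w mm. w · w√2 = 2.21 m² = 2,210,000 mm², so w ≈ 1250.1 mm and w√2 ≈ 1767.9 mm → H0 = 1250 × 1768 mm.
H1: ⌊1768/2⌋ × 1250 = 884 × 1250 mm
H2: ⌊1250/2⌋ × 884 = 625 × 884 mm
H3: ⌊884/2⌋ × 625 = 442 × 625 mm
H4: ⌊625/2⌋ × 442 = 312 × 442 mm

312 × 442 mm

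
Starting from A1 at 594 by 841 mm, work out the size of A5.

A2: ⌊841/2⌋ × 594 = 420 × 594 mm
A3: ⌊594/2⌋ × 420 = 297 × 420 mm
A4: ⌊420/2⌋ × 297 = 210 × 297 mm
A5: ⌊297/2⌋ × 210 = 148 × 210 mm

148 × 210 mm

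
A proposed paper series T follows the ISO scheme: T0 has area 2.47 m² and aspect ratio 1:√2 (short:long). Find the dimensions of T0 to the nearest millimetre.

1322 × 1869 mm

Let the short side be w mm. Then w · w√2 = 2.47 m² = 2,470,000 mm².
w² = 2,470,000/√2, so w ≈ 1321.6 mm; long side = w√2 ≈ 1869.0 mm.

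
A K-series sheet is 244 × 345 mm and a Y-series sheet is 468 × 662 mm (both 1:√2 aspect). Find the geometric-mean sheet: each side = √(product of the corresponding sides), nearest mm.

338 × 478 mm

Short side: √(244 · 468) = √114192 ≈ 337.9 → 338 mm
Long side: √(345 · 662) = √228390 ≈ 477.9 → 478 mm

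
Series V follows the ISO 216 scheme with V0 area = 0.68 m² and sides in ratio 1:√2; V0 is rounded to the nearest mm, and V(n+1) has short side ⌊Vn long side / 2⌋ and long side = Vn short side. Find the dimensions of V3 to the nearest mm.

245 × 346 mm

Let V0's short side be w mm. w · w√2 = 0.68 m² = 680,000 mm², so w ≈ 693.4 mm and w√2 ≈ 980.6 mm → V0 = 693 × 981 mm.
V1: ⌊981/2⌋ × 693 = 490 × 693 mm
V2: ⌊693/2⌋ × 490 = 346 × 490 mm
V3: ⌊490/2⌋ × 346 = 245 × 346 mm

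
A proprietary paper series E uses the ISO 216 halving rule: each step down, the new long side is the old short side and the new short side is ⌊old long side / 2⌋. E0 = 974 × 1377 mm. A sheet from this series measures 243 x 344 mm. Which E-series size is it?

E0: 974 × 1377 mm
E1: 688 × 974 mm
E2: 487 × 688 mm
E3: 344 × 487 mm
E4: 243 × 344 mm
E5: 172 × 243 mm
→ matches E4.

E4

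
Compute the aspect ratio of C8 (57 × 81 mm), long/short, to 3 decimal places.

1.421

81 / 57 = 1.421
ISO 216 targets √2 ≈ 1.414; the +0.007 deviation is from mm rounding.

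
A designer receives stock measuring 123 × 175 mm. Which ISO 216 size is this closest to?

Aspect ratio 175/123 ≈ 1.423 — close to the ISO √2 ≈ 1.414.
In the B-series (B0 = 1000 × 1414 mm): B6 = 125 × 176 mm.
Off by 3 mm total — nearest standard size.

B6 (125 × 176 mm)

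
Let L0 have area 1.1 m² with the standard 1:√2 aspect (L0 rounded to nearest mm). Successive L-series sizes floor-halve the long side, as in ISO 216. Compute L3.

Let L0's short side be w mm. w · w√2 = 1.1 m² = 1,100,000 mm², so w ≈ 881.9 mm and w√2 ≈ 1247.3 mm → L0 = 882 × 1247 mm.
L1: ⌊1247/2⌋ × 882 = 623 × 882 mm
L2: ⌊882/2⌋ × 623 = 441 × 623 mm
L3: ⌊623/2⌋ × 441 = 311 × 441 mm

311 × 441 mm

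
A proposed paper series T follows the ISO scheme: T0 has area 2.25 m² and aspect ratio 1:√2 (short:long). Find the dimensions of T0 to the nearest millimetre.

1261 × 1784 mm

Let the short side be w mm. Then w · w√2 = 2.25 m² = 2,250,000 mm².
w² = 2,250,000/√2, so w ≈ 1261.3 mm; long side = w√2 ≈ 1783.8 mm.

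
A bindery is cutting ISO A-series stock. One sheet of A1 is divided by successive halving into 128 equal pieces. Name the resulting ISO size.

A8

128 = 2^7, so 7 halving steps.
A1 → A2 → … → A8 after 7 steps.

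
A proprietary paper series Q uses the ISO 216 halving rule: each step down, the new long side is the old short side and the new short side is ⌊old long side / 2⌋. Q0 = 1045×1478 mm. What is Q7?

92 × 130 mm

Q1 = 739 × 1045 mm (from Q0 by 1 halving).
Q2: ⌊1045/2⌋ × 739 = 522 × 739 mm
Q3: ⌊739/2⌋ × 522 = 369 × 522 mm
Q4: ⌊522/2⌋ × 369 = 261 × 369 mm
Q5: ⌊369/2⌋ × 261 = 184 × 261 mm
Q6: ⌊261/2⌋ × 184 = 130 × 184 mm
Q7: ⌊184/2⌋ × 130 = 92 × 130 mm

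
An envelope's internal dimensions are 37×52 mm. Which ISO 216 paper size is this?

Aspect ratio 52/37 ≈ 1.405 — close to the ISO √2 ≈ 1.414.
In the A-series (A0 area = 1 m²): A9 = 37 × 52 mm.

A9 (37 × 52 mm)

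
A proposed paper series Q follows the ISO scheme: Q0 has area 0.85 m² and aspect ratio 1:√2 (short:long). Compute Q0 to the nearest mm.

775 × 1096 mm

Let the short side be w mm. Then w · w√2 = 0.85 m² = 850,000 mm².
w² = 850,000/√2, so w ≈ 775.3 mm; long side = w√2 ≈ 1096.4 mm.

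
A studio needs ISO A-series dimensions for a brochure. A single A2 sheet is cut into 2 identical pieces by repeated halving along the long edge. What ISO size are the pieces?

A3

2 = 2^1, so 1 halving step.
A2 → A3 → … → A3 after 1 step.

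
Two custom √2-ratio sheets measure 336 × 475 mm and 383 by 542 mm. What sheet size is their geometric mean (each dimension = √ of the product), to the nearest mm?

359 × 507 mm

Short side: √(336 · 383) = √128688 ≈ 358.7 → 359 mm
Long side: √(475 · 542) = √257450 ≈ 507.4 → 507 mm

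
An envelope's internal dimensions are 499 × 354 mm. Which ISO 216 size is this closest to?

B3 (353 × 500 mm)

Aspect ratio 499/354 ≈ 1.410 — close to the ISO √2 ≈ 1.414.
In the B-series (B0 = 1000 × 1414 mm): B3 = 353 × 500 mm.
Off by 2 mm total — nearest standard size.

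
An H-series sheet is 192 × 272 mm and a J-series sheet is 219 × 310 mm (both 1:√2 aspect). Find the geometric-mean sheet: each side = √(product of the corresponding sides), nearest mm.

205 × 290 mm

Short side: √(192 · 219) = √42048 ≈ 205.1 → 205 mm
Long side: √(272 · 310) = √84320 ≈ 290.4 → 290 mm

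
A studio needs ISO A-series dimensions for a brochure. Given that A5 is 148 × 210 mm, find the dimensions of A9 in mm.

37 × 52 mm

A6: ⌊210/2⌋ × 148 = 105 × 148 mm
A7: ⌊148/2⌋ × 105 = 74 × 105 mm
A8: ⌊105/2⌋ × 74 = 52 × 74 mm
A9: ⌊74/2⌋ × 52 = 37 × 52 mm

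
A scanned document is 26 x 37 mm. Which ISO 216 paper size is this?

A10 (26 × 37 mm)

Aspect ratio 37/26 ≈ 1.423 — close to the ISO √2 ≈ 1.414.
In the A-series (A0 area = 1 m²): A10 = 26 × 37 mm.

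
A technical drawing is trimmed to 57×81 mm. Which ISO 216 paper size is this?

Aspect ratio 81/57 ≈ 1.421 — close to the ISO √2 ≈ 1.414.
In the C-series (envelope sizes, between A and B): C8 = 57 × 81 mm.

C8 (57 × 81 mm)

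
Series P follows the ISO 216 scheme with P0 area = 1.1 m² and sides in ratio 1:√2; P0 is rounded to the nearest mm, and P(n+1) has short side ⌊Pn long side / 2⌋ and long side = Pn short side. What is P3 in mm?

311 × 441 mm

Let P0's short side be w mm. w · w√2 = 1.1 m² = 1,100,000 mm², so w ≈ 881.9 mm and w√2 ≈ 1247.3 mm → P0 = 882 × 1247 mm.
P1: ⌊1247/2⌋ × 882 = 623 × 882 mm
P2: ⌊882/2⌋ × 623 = 441 × 623 mm
P3: ⌊623/2⌋ × 441 = 311 × 441 mm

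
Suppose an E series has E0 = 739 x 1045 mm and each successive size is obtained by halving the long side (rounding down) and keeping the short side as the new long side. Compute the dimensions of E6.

92 × 130 mm

E1: ⌊1045/2⌋ × 739 = 522 × 739 mm
E2: ⌊739/2⌋ × 522 = 369 × 522 mm
E3: ⌊522/2⌋ × 369 = 261 × 369 mm
E4: ⌊369/2⌋ × 261 = 184 × 261 mm
E5: ⌊261/2⌋ × 184 = 130 × 184 mm
E6: ⌊184/2⌋ × 130 = 92 × 130 mm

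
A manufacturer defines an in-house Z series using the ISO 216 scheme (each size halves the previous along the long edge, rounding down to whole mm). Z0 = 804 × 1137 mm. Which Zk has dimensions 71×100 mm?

Z7

Z0: 804 × 1137 mm
Z1: 568 × 804 mm
Z2: 402 × 568 mm
Z3: 284 × 402 mm
Z4: 201 × 284 mm
Z5: 142 × 201 mm
Z6: 100 × 142 mm
Z7: 71 × 100 mm
Z8: 50 × 71 mm
→ matches Z7.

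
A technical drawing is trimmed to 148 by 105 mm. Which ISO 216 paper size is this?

A6 (105 × 148 mm)

Aspect ratio 148/105 ≈ 1.410 — close to the ISO √2 ≈ 1.414.
In the A-series (A0 area = 1 m²): A6 = 105 × 148 mm.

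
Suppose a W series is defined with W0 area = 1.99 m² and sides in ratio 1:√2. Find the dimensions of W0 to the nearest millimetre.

Let the short side be w mm. Then w · w√2 = 1.99 m² = 1,990,000 mm².
w² = 1,990,000/√2, so w ≈ 1186.2 mm; long side = w√2 ≈ 1677.6 mm.

1186 × 1678 mm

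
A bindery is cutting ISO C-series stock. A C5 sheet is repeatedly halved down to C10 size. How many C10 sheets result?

Each ISO step halves the sheet: 1 × C5 → 2 × C6 → 4 × C7 → 8 × C8 → …
From C5 to C10 is 5 halving steps: 2^5 = 32.

32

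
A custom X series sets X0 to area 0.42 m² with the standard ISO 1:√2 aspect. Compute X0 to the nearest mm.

Let the short side be w mm. Then w · w√2 = 0.42 m² = 420,000 mm².
w² = 420,000/√2, so w ≈ 545.0 mm; long side = w√2 ≈ 770.7 mm.

545 × 771 mm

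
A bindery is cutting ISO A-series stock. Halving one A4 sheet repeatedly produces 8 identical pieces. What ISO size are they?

8 = 2^3, so 3 halving steps.
A4 → A5 → … → A7 after 3 steps.

A7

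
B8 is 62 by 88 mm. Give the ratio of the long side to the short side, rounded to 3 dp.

88 / 62 = 1.419
ISO 216 targets √2 ≈ 1.414; the +0.005 deviation is from mm rounding.

1.419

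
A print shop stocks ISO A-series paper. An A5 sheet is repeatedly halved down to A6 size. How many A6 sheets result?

2

Each ISO step halves the sheet: 1 × A5 → 2 × A6
From A5 to A6 is 1 halving step: 2^1 = 2.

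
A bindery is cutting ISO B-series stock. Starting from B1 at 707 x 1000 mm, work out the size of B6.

B2: ⌊1000/2⌋ × 707 = 500 × 707 mm
B3: ⌊707/2⌋ × 500 = 353 × 500 mm
B4: ⌊500/2⌋ × 353 = 250 × 353 mm
B5: ⌊353/2⌋ × 250 = 176 × 250 mm
B6: ⌊250/2⌋ × 176 = 125 × 176 mm

125 × 176 mm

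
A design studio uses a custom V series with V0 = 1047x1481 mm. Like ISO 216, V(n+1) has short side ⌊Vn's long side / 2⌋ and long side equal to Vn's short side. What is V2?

V1: ⌊1481/2⌋ × 1047 = 740 × 1047 mm
V2: ⌊1047/2⌋ × 740 = 523 × 740 mm

523 × 740 mm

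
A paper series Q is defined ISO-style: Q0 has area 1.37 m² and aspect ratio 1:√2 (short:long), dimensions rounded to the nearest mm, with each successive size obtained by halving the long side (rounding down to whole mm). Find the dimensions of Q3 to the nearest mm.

Let Q0's short side be w mm. w · w√2 = 1.37 m² = 1,370,000 mm², so w ≈ 984.2 mm and w√2 ≈ 1391.9 mm → Q0 = 984 × 1392 mm.
Q1: ⌊1392/2⌋ × 984 = 696 × 984 mm
Q2: ⌊984/2⌋ × 696 = 492 × 696 mm
Q3: ⌊696/2⌋ × 492 = 348 × 492 mm

348 × 492 mm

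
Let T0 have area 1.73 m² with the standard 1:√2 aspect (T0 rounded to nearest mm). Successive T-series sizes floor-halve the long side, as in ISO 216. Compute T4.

276 × 391 mm

Let T0's short side be w mm. w · w√2 = 1.73 m² = 1,730,000 mm², so w ≈ 1106.0 mm and w√2 ≈ 1564.2 mm → T0 = 1106 × 1564 mm.
T1: ⌊1564/2⌋ × 1106 = 782 × 1106 mm
T2: ⌊1106/2⌋ × 782 = 553 × 782 mm
T3: ⌊782/2⌋ × 553 = 391 × 553 mm
T4: ⌊553/2⌋ × 391 = 276 × 391 mm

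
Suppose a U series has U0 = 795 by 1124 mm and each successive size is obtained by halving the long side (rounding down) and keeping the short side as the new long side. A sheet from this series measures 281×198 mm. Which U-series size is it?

U4

U0: 795 × 1124 mm
U1: 562 × 795 mm
U2: 397 × 562 mm
U3: 281 × 397 mm
U4: 198 × 281 mm
U5: 140 × 198 mm
→ matches U4.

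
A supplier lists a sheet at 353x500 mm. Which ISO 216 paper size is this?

B3 (353 × 500 mm)

Aspect ratio 500/353 ≈ 1.416 — close to the ISO √2 ≈ 1.414.
In the B-series (B0 = 1000 × 1414 mm): B3 = 353 × 500 mm.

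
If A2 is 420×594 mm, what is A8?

52 × 74 mm

A3: ⌊594/2⌋ × 420 = 297 × 420 mm
A4: ⌊420/2⌋ × 297 = 210 × 297 mm
A5: ⌊297/2⌋ × 210 = 148 × 210 mm
A6: ⌊210/2⌋ × 148 = 105 × 148 mm
A7: ⌊148/2⌋ × 105 = 74 × 105 mm
A8: ⌊105/2⌋ × 74 = 52 × 74 mm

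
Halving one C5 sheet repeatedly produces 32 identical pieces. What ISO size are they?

32 = 2^5, so 5 halving steps.
C5 → C6 → … → C10 after 5 steps.

C10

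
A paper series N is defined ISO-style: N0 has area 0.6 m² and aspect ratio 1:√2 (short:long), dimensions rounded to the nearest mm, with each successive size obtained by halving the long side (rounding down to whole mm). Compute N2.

325 × 460 mm

Let N0's short side be w mm. w · w√2 = 0.6 m² = 600,000 mm², so w ≈ 651.4 mm and w√2 ≈ 921.2 mm → N0 = 651 × 921 mm.
N1: ⌊921/2⌋ × 651 = 460 × 651 mm
N2: ⌊651/2⌋ × 460 = 325 × 460 mm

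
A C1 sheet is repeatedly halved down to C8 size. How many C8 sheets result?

128

C1 = 648 × 917 mm; C8 = 57 × 81 mm.
Each halving step doubles the count; 7 steps from C1 to C8.
2^7 = 128.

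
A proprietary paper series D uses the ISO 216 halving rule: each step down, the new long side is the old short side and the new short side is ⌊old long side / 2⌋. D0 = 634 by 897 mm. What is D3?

224 × 317 mm

D1: ⌊897/2⌋ × 634 = 448 × 634 mm
D2: ⌊634/2⌋ × 448 = 317 × 448 mm
D3: ⌊448/2⌋ × 317 = 224 × 317 mm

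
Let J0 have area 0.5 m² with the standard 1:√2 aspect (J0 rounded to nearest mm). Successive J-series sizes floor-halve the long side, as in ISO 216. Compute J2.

Let J0's short side be w mm. w · w√2 = 0.5 m² = 500,000 mm², so w ≈ 594.6 mm and w√2 ≈ 840.9 mm → J0 = 595 × 841 mm.
J1: ⌊841/2⌋ × 595 = 420 × 595 mm
J2: ⌊595/2⌋ × 420 = 297 × 420 mm

297 × 420 mm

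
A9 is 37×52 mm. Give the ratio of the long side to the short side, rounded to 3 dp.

52 / 37 = 1.405
ISO 216 targets √2 ≈ 1.414; the -0.009 deviation is from mm rounding.

1.405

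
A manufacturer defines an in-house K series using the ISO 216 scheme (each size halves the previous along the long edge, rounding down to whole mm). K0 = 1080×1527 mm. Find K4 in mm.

K1: ⌊1527/2⌋ × 1080 = 763 × 1080 mm
K2: ⌊1080/2⌋ × 763 = 540 × 763 mm
K3: ⌊763/2⌋ × 540 = 381 × 540 mm
K4: ⌊540/2⌋ × 381 = 270 × 381 mm

270 × 381 mm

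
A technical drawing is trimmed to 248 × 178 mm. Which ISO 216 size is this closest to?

B5 (176 × 250 mm)

Aspect ratio 248/178 ≈ 1.393 (ISO target is √2 ≈ 1.414).
In the B-series (B0 = 1000 × 1414 mm): B5 = 176 × 250 mm.
Off by 4 mm total — nearest standard size.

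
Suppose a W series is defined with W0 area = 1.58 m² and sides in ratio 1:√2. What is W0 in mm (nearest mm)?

Let the short side be w mm. Then w · w√2 = 1.58 m² = 1,580,000 mm².
w² = 1,580,000/√2, so w ≈ 1057.0 mm; long side = w√2 ≈ 1494.8 mm.

1057 × 1495 mm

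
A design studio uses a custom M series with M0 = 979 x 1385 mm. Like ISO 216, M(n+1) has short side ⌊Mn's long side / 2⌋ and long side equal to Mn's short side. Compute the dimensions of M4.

M1: ⌊1385/2⌋ × 979 = 692 × 979 mm
M2: ⌊979/2⌋ × 692 = 489 × 692 mm
M3: ⌊692/2⌋ × 489 = 346 × 489 mm
M4: ⌊489/2⌋ × 346 = 244 × 346 mm

244 × 346 mm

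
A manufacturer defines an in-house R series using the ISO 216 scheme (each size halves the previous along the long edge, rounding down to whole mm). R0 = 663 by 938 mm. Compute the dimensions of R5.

R1 = 469 × 663 mm (from R0 by 1 halving).
R2: ⌊663/2⌋ × 469 = 331 × 469 mm
R3: ⌊469/2⌋ × 331 = 234 × 331 mm
R4: ⌊331/2⌋ × 234 = 165 × 234 mm
R5: ⌊234/2⌋ × 165 = 117 × 165 mm

117 × 165 mm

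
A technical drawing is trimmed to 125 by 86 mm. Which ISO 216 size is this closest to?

B7 (88 × 125 mm)

Aspect ratio 125/86 ≈ 1.453 (ISO target is √2 ≈ 1.414).
In the B-series (B0 = 1000 × 1414 mm): B7 = 88 × 125 mm.
Off by 2 mm total — nearest standard size.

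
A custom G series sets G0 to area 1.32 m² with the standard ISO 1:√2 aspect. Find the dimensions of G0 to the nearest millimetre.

Let the short side be w mm. Then w · w√2 = 1.32 m² = 1,320,000 mm².
w² = 1,320,000/√2, so w ≈ 966.1 mm; long side = w√2 ≈ 1366.3 mm.

966 × 1366 mm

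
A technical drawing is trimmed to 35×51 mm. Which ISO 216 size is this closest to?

A9 (37 × 52 mm)

Aspect ratio 51/35 ≈ 1.457 (ISO target is √2 ≈ 1.414).
In the A-series (A0 area = 1 m²): A9 = 37 × 52 mm.
Off by 3 mm total — nearest standard size.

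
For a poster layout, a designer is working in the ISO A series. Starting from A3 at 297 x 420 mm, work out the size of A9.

37 × 52 mm

A4: ⌊420/2⌋ × 297 = 210 × 297 mm
A5: ⌊297/2⌋ × 210 = 148 × 210 mm
A6: ⌊210/2⌋ × 148 = 105 × 148 mm
A7: ⌊148/2⌋ × 105 = 74 × 105 mm
A8: ⌊105/2⌋ × 74 = 52 × 74 mm
A9: ⌊74/2⌋ × 52 = 37 × 52 mm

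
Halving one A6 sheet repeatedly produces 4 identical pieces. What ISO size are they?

4 = 2^2, so 2 halving steps.
A6 → A7 → … → A8 after 2 steps.

A8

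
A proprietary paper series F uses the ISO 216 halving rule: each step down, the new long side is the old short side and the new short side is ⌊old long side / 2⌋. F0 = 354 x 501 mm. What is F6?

F1 = 250 × 354 mm (from F0 by 1 halving).
F2: ⌊354/2⌋ × 250 = 177 × 250 mm
F3: ⌊250/2⌋ × 177 = 125 × 177 mm
F4: ⌊177/2⌋ × 125 = 88 × 125 mm
F5: ⌊125/2⌋ × 88 = 62 × 88 mm
F6: ⌊88/2⌋ × 62 = 44 × 62 mm

44 × 62 mm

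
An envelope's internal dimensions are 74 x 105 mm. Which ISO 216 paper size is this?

A7 (74 × 105 mm)

Aspect ratio 105/74 ≈ 1.419 — close to the ISO √2 ≈ 1.414.
In the A-series (A0 area = 1 m²): A7 = 74 × 105 mm.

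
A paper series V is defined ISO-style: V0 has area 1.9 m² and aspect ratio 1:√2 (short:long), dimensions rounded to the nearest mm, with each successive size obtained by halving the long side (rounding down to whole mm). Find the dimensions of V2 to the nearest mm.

579 × 819 mm

Let V0's short side be w mm. w · w√2 = 1.9 m² = 1,900,000 mm², so w ≈ 1159.1 mm and w√2 ≈ 1639.2 mm → V0 = 1159 × 1639 mm.
V1: ⌊1639/2⌋ × 1159 = 819 × 1159 mm
V2: ⌊1159/2⌋ × 819 = 579 × 819 mm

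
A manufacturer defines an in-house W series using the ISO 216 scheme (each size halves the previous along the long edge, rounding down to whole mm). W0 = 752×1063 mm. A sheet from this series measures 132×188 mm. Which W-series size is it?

W5

W0: 752 × 1063 mm
W1: 531 × 752 mm
W2: 376 × 531 mm
W3: 265 × 376 mm
W4: 188 × 265 mm
W5: 132 × 188 mm
W6: 94 × 132 mm
→ matches W5.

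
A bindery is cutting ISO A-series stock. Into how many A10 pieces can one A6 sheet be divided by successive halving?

Each ISO step halves the sheet: 1 × A6 → 2 × A7 → 4 × A8 → 8 × A9 → …
From A6 to A10 is 4 halving steps: 2^4 = 16.

16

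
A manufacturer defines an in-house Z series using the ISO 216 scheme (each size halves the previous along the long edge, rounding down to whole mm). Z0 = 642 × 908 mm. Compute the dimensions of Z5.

113 × 160 mm

Z1: ⌊908/2⌋ × 642 = 454 × 642 mm
Z2: ⌊642/2⌋ × 454 = 321 × 454 mm
Z3: ⌊454/2⌋ × 321 = 227 × 321 mm
Z4: ⌊321/2⌋ × 227 = 160 × 227 mm
Z5: ⌊227/2⌋ × 160 = 113 × 160 mm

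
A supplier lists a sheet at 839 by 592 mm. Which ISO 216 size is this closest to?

A1 (594 × 841 mm)

Aspect ratio 839/592 ≈ 1.417 — close to the ISO √2 ≈ 1.414.
In the A-series (A0 area = 1 m²): A1 = 594 × 841 mm.
Off by 4 mm total — nearest standard size.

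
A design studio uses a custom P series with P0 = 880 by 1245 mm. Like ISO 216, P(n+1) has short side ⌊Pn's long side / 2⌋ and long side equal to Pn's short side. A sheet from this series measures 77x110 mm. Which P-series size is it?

P0: 880 × 1245 mm
P1: 622 × 880 mm
P2: 440 × 622 mm
P3: 311 × 440 mm
P4: 220 × 311 mm
P5: 155 × 220 mm
P6: 110 × 155 mm
P7: 77 × 110 mm
P8: 55 × 77 mm
→ matches P7.

P7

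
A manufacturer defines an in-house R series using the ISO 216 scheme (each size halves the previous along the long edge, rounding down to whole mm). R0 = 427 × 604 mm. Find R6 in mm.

R1 = 302 × 427 mm (from R0 by 1 halving).
R2: ⌊427/2⌋ × 302 = 213 × 302 mm
R3: ⌊302/2⌋ × 213 = 151 × 213 mm
R4: ⌊213/2⌋ × 151 = 106 × 151 mm
R5: ⌊151/2⌋ × 106 = 75 × 106 mm
R6: ⌊106/2⌋ × 75 = 53 × 75 mm

53 × 75 mm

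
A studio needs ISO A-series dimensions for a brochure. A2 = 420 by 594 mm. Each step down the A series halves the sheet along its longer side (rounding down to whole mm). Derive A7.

A3: ⌊594/2⌋ × 420 = 297 × 420 mm
A4: ⌊420/2⌋ × 297 = 210 × 297 mm
A5: ⌊297/2⌋ × 210 = 148 × 210 mm
A6: ⌊210/2⌋ × 148 = 105 × 148 mm
A7: ⌊148/2⌋ × 105 = 74 × 105 mm

74 × 105 mm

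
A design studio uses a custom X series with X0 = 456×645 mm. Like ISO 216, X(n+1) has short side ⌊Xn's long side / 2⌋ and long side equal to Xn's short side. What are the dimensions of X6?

57 × 80 mm

X1: ⌊645/2⌋ × 456 = 322 × 456 mm
X2: ⌊456/2⌋ × 322 = 228 × 322 mm
X3: ⌊322/2⌋ × 228 = 161 × 228 mm
X4: ⌊228/2⌋ × 161 = 114 × 161 mm
X5: ⌊161/2⌋ × 114 = 80 × 114 mm
X6: ⌊114/2⌋ × 80 = 57 × 80 mm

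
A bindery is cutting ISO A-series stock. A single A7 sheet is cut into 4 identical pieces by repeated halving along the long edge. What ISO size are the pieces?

A9

4 = 2^2, so 2 halving steps.
A7 → A8 → … → A9 after 2 steps.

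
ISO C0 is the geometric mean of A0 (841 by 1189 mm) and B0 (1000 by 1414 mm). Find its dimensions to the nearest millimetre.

Short: √(841 · 1000) = √841000 ≈ 917.1 mm.
Long: √(1189 · 1414) = √1681246 ≈ 1296.6 mm.

917 × 1297 mm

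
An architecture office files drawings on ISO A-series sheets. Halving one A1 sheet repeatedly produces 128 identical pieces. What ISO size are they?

A8

128 = 2^7, so 7 halving steps.
A1 → A2 → … → A8 after 7 steps.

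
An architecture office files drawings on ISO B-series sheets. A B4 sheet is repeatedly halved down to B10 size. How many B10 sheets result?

B4 = 250 × 353 mm; B10 = 31 × 44 mm.
Each halving step doubles the count; 6 steps from B4 to B10.
2^6 = 64.

64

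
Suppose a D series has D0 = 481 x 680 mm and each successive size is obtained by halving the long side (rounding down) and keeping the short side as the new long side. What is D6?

D1 = 340 × 481 mm (from D0 by 1 halving).
D2: ⌊481/2⌋ × 340 = 240 × 340 mm
D3: ⌊340/2⌋ × 240 = 170 × 240 mm
D4: ⌊240/2⌋ × 170 = 120 × 170 mm
D5: ⌊170/2⌋ × 120 = 85 × 120 mm
D6: ⌊120/2⌋ × 85 = 60 × 85 mm

60 × 85 mm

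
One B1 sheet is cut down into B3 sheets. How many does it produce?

Each ISO step halves the sheet: 1 × B1 → 2 × B2 → 4 × B3
From B1 to B3 is 2 halving steps: 2^2 = 4.

4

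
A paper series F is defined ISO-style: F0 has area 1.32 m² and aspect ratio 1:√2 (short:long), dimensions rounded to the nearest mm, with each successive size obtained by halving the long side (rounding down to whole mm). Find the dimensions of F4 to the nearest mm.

Let F0's short side be w mm. w · w√2 = 1.32 m² = 1,320,000 mm², so w ≈ 966.1 mm and w√2 ≈ 1366.3 mm → F0 = 966 × 1366 mm.
F1: ⌊1366/2⌋ × 966 = 683 × 966 mm
F2: ⌊966/2⌋ × 683 = 483 × 683 mm
F3: ⌊683/2⌋ × 483 = 341 × 483 mm
F4: ⌊483/2⌋ × 341 = 241 × 341 mm

241 × 341 mm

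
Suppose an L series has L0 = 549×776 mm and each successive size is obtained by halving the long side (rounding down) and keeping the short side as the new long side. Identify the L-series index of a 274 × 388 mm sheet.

L0: 549 × 776 mm
L1: 388 × 549 mm
L2: 274 × 388 mm
L3: 194 × 274 mm
→ matches L2.

L2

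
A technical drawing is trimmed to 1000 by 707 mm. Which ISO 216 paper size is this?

B1 (707 × 1000 mm)

Aspect ratio 1000/707 ≈ 1.414 — close to the ISO √2 ≈ 1.414.
In the B-series (B0 = 1000 × 1414 mm): B1 = 707 × 1000 mm.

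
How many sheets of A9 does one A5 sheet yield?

Each ISO step halves the sheet: 1 × A5 → 2 × A6 → 4 × A7 → 8 × A8 → …
From A5 to A9 is 4 halving steps: 2^4 = 16.

16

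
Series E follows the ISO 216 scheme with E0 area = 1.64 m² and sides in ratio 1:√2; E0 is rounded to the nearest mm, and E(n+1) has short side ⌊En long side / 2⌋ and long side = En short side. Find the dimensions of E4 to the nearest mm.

269 × 380 mm

Let E0's short side be w mm. w · w√2 = 1.64 m² = 1,640,000 mm², so w ≈ 1076.9 mm and w√2 ≈ 1522.9 mm → E0 = 1077 × 1523 mm.
E1: ⌊1523/2⌋ × 1077 = 761 × 1077 mm
E2: ⌊1077/2⌋ × 761 = 538 × 761 mm
E3: ⌊761/2⌋ × 538 = 380 × 538 mm
E4: ⌊538/2⌋ × 380 = 269 × 380 mm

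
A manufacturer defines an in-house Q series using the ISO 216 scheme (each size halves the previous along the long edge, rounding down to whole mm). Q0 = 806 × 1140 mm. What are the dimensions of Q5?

142 × 201 mm

Q1: ⌊1140/2⌋ × 806 = 570 × 806 mm
Q2: ⌊806/2⌋ × 570 = 403 × 570 mm
Q3: ⌊570/2⌋ × 403 = 285 × 403 mm
Q4: ⌊403/2⌋ × 285 = 201 × 285 mm
Q5: ⌊285/2⌋ × 201 = 142 × 201 mm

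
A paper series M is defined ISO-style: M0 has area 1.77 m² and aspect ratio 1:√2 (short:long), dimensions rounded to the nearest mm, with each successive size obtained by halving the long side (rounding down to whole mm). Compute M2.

559 × 791 mm

Let M0's short side be w mm. w · w√2 = 1.77 m² = 1,770,000 mm², so w ≈ 1118.7 mm and w√2 ≈ 1582.1 mm → M0 = 1119 × 1582 mm.
M1: ⌊1582/2⌋ × 1119 = 791 × 1119 mm
M2: ⌊1119/2⌋ × 791 = 559 × 791 mm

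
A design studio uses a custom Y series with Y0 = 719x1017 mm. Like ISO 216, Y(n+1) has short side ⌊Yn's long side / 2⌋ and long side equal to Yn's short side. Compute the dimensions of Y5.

Y1: ⌊1017/2⌋ × 719 = 508 × 719 mm
Y2: ⌊719/2⌋ × 508 = 359 × 508 mm
Y3: ⌊508/2⌋ × 359 = 254 × 359 mm
Y4: ⌊359/2⌋ × 254 = 179 × 254 mm
Y5: ⌊254/2⌋ × 179 = 127 × 179 mm

127 × 179 mm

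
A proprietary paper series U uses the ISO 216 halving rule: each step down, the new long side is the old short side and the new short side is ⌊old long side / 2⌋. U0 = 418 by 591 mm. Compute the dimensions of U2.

U1: ⌊591/2⌋ × 418 = 295 × 418 mm
U2: ⌊418/2⌋ × 295 = 209 × 295 mm

209 × 295 mm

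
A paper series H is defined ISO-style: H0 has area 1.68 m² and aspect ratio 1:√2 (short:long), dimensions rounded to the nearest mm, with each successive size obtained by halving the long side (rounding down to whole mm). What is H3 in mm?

385 × 545 mm

Let H0's short side be w mm. w · w√2 = 1.68 m² = 1,680,000 mm², so w ≈ 1089.9 mm and w√2 ≈ 1541.4 mm → H0 = 1090 × 1541 mm.
H1: ⌊1541/2⌋ × 1090 = 770 × 1090 mm
H2: ⌊1090/2⌋ × 770 = 545 × 770 mm
H3: ⌊770/2⌋ × 545 = 385 × 545 mm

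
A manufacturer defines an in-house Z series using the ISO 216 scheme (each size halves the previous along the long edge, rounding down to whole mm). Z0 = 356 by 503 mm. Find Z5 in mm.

Z1: ⌊503/2⌋ × 356 = 251 × 356 mm
Z2: ⌊356/2⌋ × 251 = 178 × 251 mm
Z3: ⌊251/2⌋ × 178 = 125 × 178 mm
Z4: ⌊178/2⌋ × 125 = 89 × 125 mm
Z5: ⌊125/2⌋ × 89 = 62 × 89 mm

62 × 89 mm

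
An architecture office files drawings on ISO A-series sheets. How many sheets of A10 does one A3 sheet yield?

128

A3 = 297 × 420 mm; A10 = 26 × 37 mm.
Each halving step doubles the count; 7 steps from A3 to A10.
2^7 = 128.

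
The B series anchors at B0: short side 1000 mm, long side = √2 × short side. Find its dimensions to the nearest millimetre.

Short side = 1000 mm; long side = 1000√2 ≈ 1414.2 mm.

1000 × 1414 mm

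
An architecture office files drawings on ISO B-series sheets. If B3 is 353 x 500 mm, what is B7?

88 × 125 mm

B4: ⌊500/2⌋ × 353 = 250 × 353 mm
B5: ⌊353/2⌋ × 250 = 176 × 250 mm
B6: ⌊250/2⌋ × 176 = 125 × 176 mm
B7: ⌊176/2⌋ × 125 = 88 × 125 mm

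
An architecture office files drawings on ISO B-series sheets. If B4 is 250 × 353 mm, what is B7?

88 × 125 mm

B5: ⌊353/2⌋ × 250 = 176 × 250 mm
B6: ⌊250/2⌋ × 176 = 125 × 176 mm
B7: ⌊176/2⌋ × 125 = 88 × 125 mm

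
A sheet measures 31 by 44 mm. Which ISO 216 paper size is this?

Aspect ratio 44/31 ≈ 1.419 — close to the ISO √2 ≈ 1.414.
In the B-series (B0 = 1000 × 1414 mm): B10 = 31 × 44 mm.

B10 (31 × 44 mm)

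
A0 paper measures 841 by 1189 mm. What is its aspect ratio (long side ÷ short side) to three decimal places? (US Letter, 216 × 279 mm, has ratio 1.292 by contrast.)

1189 / 841 = 1.414
Matches √2 ≈ 1.414 — the ISO 216 defining ratio.

1.414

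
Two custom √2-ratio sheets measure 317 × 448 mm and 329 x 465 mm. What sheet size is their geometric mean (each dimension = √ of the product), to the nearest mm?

323 × 456 mm

Short side: √(317 · 329) = √104293 ≈ 322.9 → 323 mm
Long side: √(448 · 465) = √208320 ≈ 456.4 → 456 mm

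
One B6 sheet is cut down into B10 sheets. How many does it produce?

Each ISO step halves the sheet: 1 × B6 → 2 × B7 → 4 × B8 → 8 × B9 → …
From B6 to B10 is 4 halving steps: 2^4 = 16.

16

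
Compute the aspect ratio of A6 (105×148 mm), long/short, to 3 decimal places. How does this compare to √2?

1.410

148 / 105 = 1.410
ISO 216 targets √2 ≈ 1.414; the -0.005 deviation is from mm rounding.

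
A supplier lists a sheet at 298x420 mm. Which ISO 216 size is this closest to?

Aspect ratio 420/298 ≈ 1.409 — close to the ISO √2 ≈ 1.414.
In the A-series (A0 area = 1 m²): A3 = 297 × 420 mm.
Off by 1 mm total — nearest standard size.

A3 (297 × 420 mm)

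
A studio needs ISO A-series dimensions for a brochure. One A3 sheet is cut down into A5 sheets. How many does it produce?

4

Each ISO step halves the sheet: 1 × A3 → 2 × A4 → 4 × A5
From A3 to A5 is 2 halving steps: 2^2 = 4.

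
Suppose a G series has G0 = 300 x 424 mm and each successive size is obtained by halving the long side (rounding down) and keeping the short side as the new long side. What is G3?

106 × 150 mm

G1: ⌊424/2⌋ × 300 = 212 × 300 mm
G2: ⌊300/2⌋ × 212 = 150 × 212 mm
G3: ⌊212/2⌋ × 150 = 106 × 150 mm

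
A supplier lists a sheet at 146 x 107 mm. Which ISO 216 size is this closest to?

A6 (105 × 148 mm)

Aspect ratio 146/107 ≈ 1.364 (ISO target is √2 ≈ 1.414).
In the A-series (A0 area = 1 m²): A6 = 105 × 148 mm.
Off by 4 mm total — nearest standard size.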